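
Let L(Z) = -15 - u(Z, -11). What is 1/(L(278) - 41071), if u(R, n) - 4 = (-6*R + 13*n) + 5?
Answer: -1/39284 ≈ -2.5456e-5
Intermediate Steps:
u(R, n) = 9 - 6*R + 13*n (u(R, n) = 4 + ((-6*R + 13*n) + 5) = 4 + (5 - 6*R + 13*n) = 9 - 6*R + 13*n)
L(Z) = 119 + 6*Z (L(Z) = -15 - (9 - 6*Z + 13*(-11)) = -15 - (9 - 6*Z - 143) = -15 - (-134 - 6*Z) = -15 + (134 + 6*Z) = 119 + 6*Z)
1/(L(278) - 41071) = 1/((119 + 6*278) - 41071) = 1/((119 + 1668) - 41071) = 1/(1787 - 41071) = 1/(-39284) = -1/39284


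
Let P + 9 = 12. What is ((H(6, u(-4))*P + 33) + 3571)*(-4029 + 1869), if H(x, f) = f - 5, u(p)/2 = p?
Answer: -7700400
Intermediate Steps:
P = 3 (P = -9 + 12 = 3)
u(p) = 2*p
H(x, f) = -5 + f
((H(6, u(-4))*P + 33) + 3571)*(-4029 + 1869) = (((-5 + 2*(-4))*3 + 33) + 3571)*(-4029 + 1869) = (((-5 - 8)*3 + 33) + 3571)*(-2160) = ((-13*3 + 33) + 3571)*(-2160) = ((-39 + 33) + 3571)*(-2160) = (-6 + 3571)*(-2160) = 3565*(-2160) = -7700400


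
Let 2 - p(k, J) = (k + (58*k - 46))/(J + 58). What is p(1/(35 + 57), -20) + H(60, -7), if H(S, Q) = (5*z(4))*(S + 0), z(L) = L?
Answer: 4206365/3496 ≈ 1203.2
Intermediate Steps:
H(S, Q) = 20*S (H(S, Q) = (5*4)*(S + 0) = 20*S)
p(k, J) = 2 - (-46 + 59*k)/(58 + J) (p(k, J) = 2 - (k + (58*k - 46))/(J + 58) = 2 - (k + (-46 + 58*k))/(58 + J) = 2 - (-46 + 59*k)/(58 + J))
p(1/(35 + 57), -20) + H(60, -7) = (162 - 59/(35 + 57) + 2*(-20))/(58 - 20) + 20*60 = (162 - 59/92 - 40)/38 + 1200 = (1/38)*(11165/92) + 1200 = 11165/3496 + 1200 = 4206365/3496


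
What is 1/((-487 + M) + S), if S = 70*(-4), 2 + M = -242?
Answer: -1/1011 ≈ -0.00098912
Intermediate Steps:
M = -244 (M = -2 - 242 = -244)
S = -280
1/((-487 + M) + S) = 1/((-487 - 244) - 280) = 1/(-731 - 280) = 1/(-1011) = -1/1011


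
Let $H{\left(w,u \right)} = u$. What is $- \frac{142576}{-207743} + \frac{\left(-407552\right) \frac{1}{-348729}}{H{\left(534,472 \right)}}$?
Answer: $\frac{2944086027728}{4274314510173} \approx 0.68879$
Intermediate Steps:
$- \frac{142576}{-207743} + \frac{\left(-407552\right) \frac{1}{-348729}}{H{\left(534,472 \right)}} = - \frac{142576}{-207743} + \frac{\left(-407552\right) \frac{1}{-348729}}{472} = \left(-142576\right) \left(- \frac{1}{207743}\right) + \left(-407552\right) \left(- \frac{1}{348729}\right) \frac{1}{472} = \frac{142576}{207743} + \frac{407552}{348729} \cdot \frac{1}{472} = \frac{142576}{207743} + \frac{50944}{20575011} = \frac{2944086027728}{4274314510173}$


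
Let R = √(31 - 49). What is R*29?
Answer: 87*I*√2 ≈ 123.04*I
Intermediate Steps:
R = 3*I*√2 (R = √(-18) = 3*I*√2 ≈ 4.2426*I)
R*29 = (3*I*√2)*29 = 87*I*√2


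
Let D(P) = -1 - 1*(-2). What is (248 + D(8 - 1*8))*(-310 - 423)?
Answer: -182517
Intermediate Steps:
D(P) = 1 (D(P) = -1 + 2 = 1)
(248 + D(8 - 1*8))*(-310 - 423) = (248 + 1)*(-310 - 423) = 249*(-733) = -182517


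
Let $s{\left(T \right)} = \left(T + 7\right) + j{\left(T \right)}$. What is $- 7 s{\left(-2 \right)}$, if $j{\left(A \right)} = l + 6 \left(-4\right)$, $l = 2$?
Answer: $119$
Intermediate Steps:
$j{\left(A \right)} = -22$ ($j{\left(A \right)} = 2 + 6 \left(-4\right) = 2 - 24 = -22$)
$s{\left(T \right)} = -15 + T$ ($s{\left(T \right)} = \left(T + 7\right) - 22 = \left(7 + T\right) - 22 = -15 + T$)
$- 7 s{\left(-2 \right)} = - 7 \left(-15 - 2\right) = \left(-7\right) \left(-17\right) = 119$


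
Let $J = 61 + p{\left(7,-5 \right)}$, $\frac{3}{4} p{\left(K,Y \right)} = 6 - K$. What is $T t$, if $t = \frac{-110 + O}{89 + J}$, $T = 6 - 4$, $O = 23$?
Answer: $- \frac{261}{223} \approx -1.1704$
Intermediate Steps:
$p{\left(K,Y \right)} = 8 - \frac{4 K}{3}$ ($p{\left(K,Y \right)} = \frac{4 \left(6 - K\right)}{3} = 8 - \frac{4 K}{3}$)
$J = \frac{179}{3}$ ($J = 61 + \left(8 - \frac{28}{3}\right) = 61 - \frac{4}{3} = \frac{179}{3} \approx 59.667$)
$T = 2$ ($T = 6 - 4 = 2$)
$t = - \frac{261}{446}$ ($t = \frac{-110 + 23}{89 + \frac{179}{3}} = - \frac{87}{\frac{446}{3}} = \left(-87\right) \frac{3}{446} = - \frac{261}{446} \approx -0.5852$)
$T t = 2 \left(- \frac{261}{446}\right) = - \frac{261}{223}$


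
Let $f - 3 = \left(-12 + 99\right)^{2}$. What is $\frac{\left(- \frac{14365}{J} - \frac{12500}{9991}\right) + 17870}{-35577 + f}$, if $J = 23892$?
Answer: $- \frac{853043135785}{1336986548172} \approx -0.63803$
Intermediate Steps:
$f = 7572$ ($f = 3 + \left(-12 + 99\right)^{2} = 3 + 87^{2} = 3 + 7569 = 7572$)
$\frac{\left(- \frac{14365}{J} - \frac{12500}{9991}\right) + 17870}{-35577 + f} = \frac{\left(- \frac{14365}{23892} - \frac{12500}{9991}\right) + 17870}{-35577 + 7572} = \frac{\left(\left(-14365\right) \frac{1}{23892} - \frac{12500}{9991}\right) + 17870}{-28005} = \left(\left(- \frac{14365}{23892} - \frac{12500}{9991}\right) + 17870\right) \left(- \frac{1}{28005}\right) = \left(- \frac{442170715}{238704972} + 17870\right) \left(- \frac{1}{28005}\right) = \frac{4265215678925}{238704972} \left(- \frac{1}{28005}\right) = - \frac{853043135785}{1336986548172}$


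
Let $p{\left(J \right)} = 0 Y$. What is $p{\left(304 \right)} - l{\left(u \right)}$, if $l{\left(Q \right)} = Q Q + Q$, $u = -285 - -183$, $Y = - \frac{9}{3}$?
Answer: $-10302$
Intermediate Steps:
$Y = -3$ ($Y = \left(-9\right) \frac{1}{3} = -3$)
$p{\left(J \right)} = 0$ ($p{\left(J \right)} = 0 \left(-3\right) = 0$)
$u = -102$ ($u = -285 + 183 = -102$)
$l{\left(Q \right)} = Q + Q^{2}$ ($l{\left(Q \right)} = Q^{2} + Q = Q + Q^{2}$)
$p{\left(304 \right)} - l{\left(u \right)} = 0 - - 102 \left(1 - 102\right) = 0 - \left(-102\right) \left(-101\right) = 0 - 10302 = -10302$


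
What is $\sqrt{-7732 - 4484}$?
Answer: $2 i \sqrt{3054} \approx 110.53 i$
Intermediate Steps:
$\sqrt{-7732 - 4484} = \sqrt{-12216} = 2 i \sqrt{3054}$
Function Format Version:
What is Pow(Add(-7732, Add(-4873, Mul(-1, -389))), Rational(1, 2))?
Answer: Mul(2, I, Pow(3054, Rational(1, 2))) ≈ Mul(110.53, I)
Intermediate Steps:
Pow(Add(-7732, Add(-4873, Mul(-1, -389))), Rational(1, 2)) = Pow(Add(-7732, Add(-4873, 389)), Rational(1, 2)) = Pow(Add(-7732, -4484), Rational(1, 2)) = Pow(-12216, Rational(1, 2)) = Mul(2, I, Pow(3054, Rational(1, 2)))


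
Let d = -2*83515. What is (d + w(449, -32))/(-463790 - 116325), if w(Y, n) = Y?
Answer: 166581/580115 ≈ 0.28715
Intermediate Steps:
d = -167030
(d + w(449, -32))/(-463790 - 116325) = (-167030 + 449)/(-463790 - 116325) = -166581/(-580115) = -166581*(-1/580115) = 166581/580115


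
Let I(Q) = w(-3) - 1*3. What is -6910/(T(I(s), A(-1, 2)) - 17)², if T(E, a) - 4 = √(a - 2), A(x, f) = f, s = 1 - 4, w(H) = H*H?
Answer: -6910/169 ≈ -40.888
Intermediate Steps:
w(H) = H²
s = -3
I(Q) = 6 (I(Q) = (-3)² - 1*3 = 9 - 3 = 6)
T(E, a) = 4 + √(-2 + a) (T(E, a) = 4 + √(a - 2) = 4 + √(-2 + a))
-6910/(T(I(s), A(-1, 2)) - 17)² = -6910/((4 + √(-2 + 2)) - 17)² = -6910/((4 + √0) - 17)² = -6910/((4 + 0) - 17)² = -6910/(4 - 17)² = -6910/((-13)²) = -6910/169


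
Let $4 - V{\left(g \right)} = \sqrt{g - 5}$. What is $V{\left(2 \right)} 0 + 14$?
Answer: $14$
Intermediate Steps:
$V{\left(g \right)} = 4 - \sqrt{-5 + g}$ ($V{\left(g \right)} = 4 - \sqrt{g - 5} = 4 - \sqrt{-5 + g}$)
$V{\left(2 \right)} 0 + 14 = \left(4 - \sqrt{-5 + 2}\right) 0 + 14 = \left(4 - \sqrt{-3}\right) 0 + 14 = \left(4 - i \sqrt{3}\right) 0 + 14 = 0 + 14 = 14$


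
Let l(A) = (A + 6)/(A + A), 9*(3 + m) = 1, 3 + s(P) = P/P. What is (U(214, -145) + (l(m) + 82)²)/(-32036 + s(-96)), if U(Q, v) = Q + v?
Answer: -566571/2707211 ≈ -0.20928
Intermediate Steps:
s(P) = -2 (s(P) = -3 + P/P = -3 + 1 = -2)
m = -26/9 (m = -3 + (⅑)*1 = -3 + ⅑ = -26/9 ≈ -2.8889)
l(A) = (6 + A)/(2*A) (l(A) = (6 + A)/((2*A)) = (6 + A)*(1/(2*A)) = (6 + A)/(2*A))
(U(214, -145) + (l(m) + 82)²)/(-32036 + s(-96)) = ((214 - 145) + ((6 - 26/9)/(2*(-26/9)) + 82)²)/(-32036 - 2) = (69 + ((½)*(-9/26)*(28/9) + 82)²)/(-32038) = (69 + (-7/13 + 82)²)*(-1/32038) = (69 + (1059/13)²)*(-1/32038) = (69 + 1121481/169)*(-1/32038) = (1133142/169)*(-1/32038) = -566571/2707211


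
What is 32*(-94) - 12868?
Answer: -15876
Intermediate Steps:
32*(-94) - 12868 = -3008 - 12868 = -15876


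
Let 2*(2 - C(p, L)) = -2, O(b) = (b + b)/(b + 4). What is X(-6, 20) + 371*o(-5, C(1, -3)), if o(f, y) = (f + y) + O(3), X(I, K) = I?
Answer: -430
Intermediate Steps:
O(b) = 2*b/(4 + b) (O(b) = (2*b)/(4 + b) = 2*b/(4 + b))
C(p, L) = 3 (C(p, L) = 2 - ½*(-2) = 2 + 1 = 3)
o(f, y) = 6/7 + f + y (o(f, y) = (f + y) + 2*3/(4 + 3) = (f + y) + 2*3/7 = (f + y) + 2*3*(⅐) = (f + y) + 6/7 = 6/7 + f + y)
X(-6, 20) + 371*o(-5, C(1, -3)) = -6 + 371*(6/7 - 5 + 3) = -6 + 371*(-8/7) = -6 - 424 = -430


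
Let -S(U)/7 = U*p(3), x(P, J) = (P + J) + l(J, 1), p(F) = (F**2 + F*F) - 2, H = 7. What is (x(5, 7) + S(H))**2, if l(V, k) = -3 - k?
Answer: 602176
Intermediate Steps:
p(F) = -2 + 2*F**2 (p(F) = (F**2 + F**2) - 2 = 2*F**2 - 2 = -2 + 2*F**2)
x(P, J) = -4 + J + P (x(P, J) = (P + J) + (-3 - 1*1) = (J + P) + (-3 - 1) = (J + P) - 4 = -4 + J + P)
S(U) = -112*U (S(U) = -7*U*(-2 + 2*3**2) = -7*U*(-2 + 2*9) = -7*U*(-2 + 18) = -7*U*16 = -112*U)
(x(5, 7) + S(H))**2 = ((-4 + 7 + 5) - 112*7)**2 = (8 - 784)**2 = (-776)**2 = 602176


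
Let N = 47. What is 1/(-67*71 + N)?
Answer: -1/4710 ≈ -0.00021231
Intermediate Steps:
1/(-67*71 + N) = 1/(-67*71 + 47) = 1/(-4757 + 47) = 1/(-4710) = -1/4710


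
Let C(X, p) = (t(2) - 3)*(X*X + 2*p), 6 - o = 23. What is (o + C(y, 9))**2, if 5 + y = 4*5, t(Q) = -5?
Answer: 3845521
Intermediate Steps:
o = -17 (o = 6 - 1*23 = 6 - 23 = -17)
y = 15 (y = -5 + 4*5 = -5 + 20 = 15)
C(X, p) = -16*p - 8*X**2 (C(X, p) = (-5 - 3)*(X*X + 2*p) = -8*(X**2 + 2*p) = -16*p - 8*X**2)
(o + C(y, 9))**2 = (-17 + (-16*9 - 8*15**2))**2 = (-17 + (-144 - 8*225))**2 = (-17 + (-144 - 1800))**2 = (-17 - 1944)**2 = (-1961)**2 = 3845521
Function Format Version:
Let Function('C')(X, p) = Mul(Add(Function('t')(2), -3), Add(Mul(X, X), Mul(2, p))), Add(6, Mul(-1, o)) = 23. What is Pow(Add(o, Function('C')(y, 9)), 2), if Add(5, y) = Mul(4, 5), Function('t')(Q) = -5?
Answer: 3845521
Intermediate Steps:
o = -17 (o = Add(6, Mul(-1, 23)) = Add(6, -23) = -17)
y = 15 (y = Add(-5, Mul(4, 5)) = Add(-5, 20) = 15)
Function('C')(X, p) = Add(Mul(-16, p), Mul(-8, Pow(X, 2))) (Function('C')(X, p) = Mul(Add(-5, -3), Add(Mul(X, X), Mul(2, p))) = Mul(-8, Add(Pow(X, 2), Mul(2, p))) = Add(Mul(-16, p), Mul(-8, Pow(X, 2))))
Pow(Add(o, Function('C')(y, 9)), 2) = Pow(Add(-17, Add(Mul(-16, 9), Mul(-8, Pow(15, 2)))), 2) = Pow(Add(-17, Add(-144, Mul(-8, 225))), 2) = Pow(Add(-17, Add(-144, -1800)), 2) = Pow(Add(-17, -1944), 2) = Pow(-1961, 2) = 3845521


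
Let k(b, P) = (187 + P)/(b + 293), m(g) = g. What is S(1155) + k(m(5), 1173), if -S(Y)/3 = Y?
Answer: -515605/149 ≈ -3460.4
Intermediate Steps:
S(Y) = -3*Y
k(b, P) = (187 + P)/(293 + b)
S(1155) + k(m(5), 1173) = -3*1155 + (187 + 1173)/(293 + 5) = -3465 + 1360/298 = -3465 + (1/298)*1360 = -3465 + 680/149 = -515605/149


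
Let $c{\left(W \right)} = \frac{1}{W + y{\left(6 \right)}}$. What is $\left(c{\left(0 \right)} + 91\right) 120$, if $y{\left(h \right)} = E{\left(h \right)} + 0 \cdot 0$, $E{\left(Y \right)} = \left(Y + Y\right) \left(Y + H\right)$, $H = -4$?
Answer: $10925$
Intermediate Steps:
$E{\left(Y \right)} = 2 Y \left(-4 + Y\right)$ ($E{\left(Y \right)} = \left(Y + Y\right) \left(Y - 4\right) = 2 Y \left(-4 + Y\right)$)
$y{\left(h \right)} = 2 h \left(-4 + h\right)$ ($y{\left(h \right)} = 2 h \left(-4 + h\right) + 0 \cdot 0 = 2 h \left(-4 + h\right) + 0 = 2 h \left(-4 + h\right)$)
$c{\left(W \right)} = \frac{1}{24 + W}$ ($c{\left(W \right)} = \frac{1}{W + 2 \cdot 6 \left(-4 + 6\right)} = \frac{1}{W + 2 \cdot 6 \cdot 2} = \frac{1}{W + 24} = \frac{1}{24 + W}$)
$\left(c{\left(0 \right)} + 91\right) 120 = \left(\frac{1}{24 + 0} + 91\right) 120 = \left(\frac{1}{24} + 91\right) 120 = \frac{2185}{24} \cdot 120 = 10925$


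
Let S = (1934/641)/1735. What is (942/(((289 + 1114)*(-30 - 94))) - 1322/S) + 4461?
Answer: -63570017127185/84115462 ≈ -7.5575e+5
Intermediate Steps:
S = 1934/1112135 (S = (1934*(1/641))*(1/1735) = (1934/641)*(1/1735) = 1934/1112135 ≈ 0.0017390)
(942/(((289 + 1114)*(-30 - 94))) - 1322/S) + 4461 = (942/(((289 + 1114)*(-30 - 94))) - 1322/1934/1112135) + 4461 = (942/((1403*(-124))) - 1322*1112135/1934) + 4461 = (942/(-173972) - 735121235/967) + 4461 = (942*(-1/173972) - 735121235/967) + 4461 = (-471/86986 - 735121235/967) + 4461 = -63945256203167/84115462 + 4461 = -63570017127185/84115462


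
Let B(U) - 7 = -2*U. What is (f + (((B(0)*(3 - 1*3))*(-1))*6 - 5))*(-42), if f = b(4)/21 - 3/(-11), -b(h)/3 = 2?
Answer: 2316/11 ≈ 210.55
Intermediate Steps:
B(U) = 7 - 2*U
b(h) = -6 (b(h) = -3*2 = -6)
f = -1/77 (f = -6/21 - 3/(-11) = -6*1/21 - 3*(-1/11) = -2/7 + 3/11 = -1/77 ≈ -0.012987)
(f + (((B(0)*(3 - 1*3))*(-1))*6 - 5))*(-42) = (-1/77 + ((((7 - 2*0)*(3 - 1*3))*(-1))*6 - 5))*(-42) = (-1/77 + ((((7 + 0)*(3 - 3))*(-1))*6 - 5))*(-42) = (-1/77 + (((7*0)*(-1))*6 - 5))*(-42) = (-1/77 + ((0*(-1))*6 - 5))*(-42) = (-1/77 + (0*6 - 5))*(-42) = (-1/77 + (0 - 5))*(-42) = (-1/77 - 5)*(-42) = -386/77*(-42) = 2316/11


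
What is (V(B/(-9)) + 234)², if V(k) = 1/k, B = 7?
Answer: 2653641/49 ≈ 54156.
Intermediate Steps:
(V(B/(-9)) + 234)² = (1/(7/(-9)) + 234)² = (1/(7*(-⅑)) + 234)² = (1/(-7/9) + 234)² = (-9/7 + 234)² = (1629/7)² = 2653641/49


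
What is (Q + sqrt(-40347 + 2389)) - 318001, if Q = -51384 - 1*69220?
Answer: -438605 + I*sqrt(37958) ≈ -4.3861e+5 + 194.83*I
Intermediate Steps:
Q = -120604 (Q = -51384 - 69220 = -120604)
(Q + sqrt(-40347 + 2389)) - 318001 = (-120604 + sqrt(-40347 + 2389)) - 318001 = (-120604 + sqrt(-37958)) - 318001 = (-120604 + I*sqrt(37958)) - 318001 = -438605 + I*sqrt(37958)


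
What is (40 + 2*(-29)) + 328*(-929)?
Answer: -304730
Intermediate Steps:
(40 + 2*(-29)) + 328*(-929) = (40 - 58) - 304712 = -18 - 304712 = -304730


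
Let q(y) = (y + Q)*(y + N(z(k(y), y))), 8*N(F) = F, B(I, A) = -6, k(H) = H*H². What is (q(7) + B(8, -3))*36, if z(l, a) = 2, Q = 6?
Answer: 3177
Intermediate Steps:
k(H) = H³
N(F) = F/8
q(y) = (6 + y)*(¼ + y) (q(y) = (y + 6)*(y + (⅛)*2) = (6 + y)*(y + ¼) = (6 + y)*(¼ + y))
(q(7) + B(8, -3))*36 = ((3/2 + 7² + (25/4)*7) - 6)*36 = ((3/2 + 49 + 175/4) - 6)*36 = (377/4 - 6)*36 = (353/4)*36 = 3177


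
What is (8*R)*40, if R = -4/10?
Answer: -128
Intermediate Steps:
R = -⅖ (R = -4*⅒ = -⅖ ≈ -0.40000)
(8*R)*40 = (8*(-⅖))*40 = -16/5*40 = -128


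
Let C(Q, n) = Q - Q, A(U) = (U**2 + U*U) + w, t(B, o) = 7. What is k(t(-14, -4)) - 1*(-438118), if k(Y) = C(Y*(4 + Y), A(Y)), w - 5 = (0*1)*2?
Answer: 438118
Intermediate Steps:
w = 5 (w = 5 + (0*1)*2 = 5 + 0*2 = 5 + 0 = 5)
A(U) = 5 + 2*U**2 (A(U) = (U**2 + U*U) + 5 = (U**2 + U**2) + 5 = 2*U**2 + 5 = 5 + 2*U**2)
C(Q, n) = 0
k(Y) = 0
k(t(-14, -4)) - 1*(-438118) = 0 - 1*(-438118) = 0 + 438118 = 438118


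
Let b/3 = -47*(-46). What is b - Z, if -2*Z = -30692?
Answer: -8860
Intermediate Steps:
Z = 15346 (Z = -1/2*(-30692) = 15346)
b = 6486 (b = 3*(-47*(-46)) = 3*2162 = 6486)
b - Z = 6486 - 1*15346 = 6486 - 15346 = -8860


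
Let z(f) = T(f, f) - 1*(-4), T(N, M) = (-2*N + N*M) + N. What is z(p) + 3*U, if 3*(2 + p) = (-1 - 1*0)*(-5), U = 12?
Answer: 364/9 ≈ 40.444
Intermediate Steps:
T(N, M) = -N + M*N (T(N, M) = (-2*N + M*N) + N = -N + M*N)
p = -1/3 (p = -2 + ((-1 - 1*0)*(-5))/3 = -2 + ((-1 + 0)*(-5))/3 = -2 + (-1*(-5))/3 = -2 + (1/3)*5 = -2 + 5/3 = -1/3 ≈ -0.33333)
z(f) = 4 + f*(-1 + f) (z(f) = f*(-1 + f) - 1*(-4) = f*(-1 + f) + 4 = 4 + f*(-1 + f))
z(p) + 3*U = (4 - (-1 - 1/3)/3) + 3*12 = (4 - 1/3*(-4/3)) + 36 = (4 + 4/9) + 36 = 40/9 + 36 = 364/9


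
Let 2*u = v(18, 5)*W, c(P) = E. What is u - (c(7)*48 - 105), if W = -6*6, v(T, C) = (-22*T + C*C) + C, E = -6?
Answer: 6981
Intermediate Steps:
c(P) = -6
v(T, C) = C + C² - 22*T (v(T, C) = (-22*T + C²) + C = (C² - 22*T) + C = C + C² - 22*T)
W = -36
u = 6588 (u = ((5 + 5² - 22*18)*(-36))/2 = ((5 + 25 - 396)*(-36))/2 = (-366*(-36))/2 = (½)*13176 = 6588)
u - (c(7)*48 - 105) = 6588 - (-6*48 - 105) = 6588 - (-288 - 105) = 6588 - 1*(-393) = 6588 + 393 = 6981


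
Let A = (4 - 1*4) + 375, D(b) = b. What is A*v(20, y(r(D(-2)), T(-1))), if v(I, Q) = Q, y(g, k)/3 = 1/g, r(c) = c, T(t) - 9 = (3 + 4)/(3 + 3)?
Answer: -1125/2 ≈ -562.50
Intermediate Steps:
T(t) = 61/6 (T(t) = 9 + (3 + 4)/(3 + 3) = 9 + 7/6 = 61/6)
y(g, k) = 3/g
A = 375 (A = (4 - 4) + 375 = 0 + 375 = 375)
A*v(20, y(r(D(-2)), T(-1))) = 375*(3/(-2)) = 375*(3*(-1/2)) = 375*(-3/2) = -1125/2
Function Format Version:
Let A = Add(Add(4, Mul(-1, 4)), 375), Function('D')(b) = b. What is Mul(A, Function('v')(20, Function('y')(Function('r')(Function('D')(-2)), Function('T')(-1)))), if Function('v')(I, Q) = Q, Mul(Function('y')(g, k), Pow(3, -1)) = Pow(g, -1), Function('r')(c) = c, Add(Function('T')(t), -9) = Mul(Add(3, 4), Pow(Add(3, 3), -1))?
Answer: Rational(-1125, 2) ≈ -562.50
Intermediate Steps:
Function('T')(t) = Rational(61, 6) (Function('T')(t) = Add(9, Mul(Add(3, 4), Pow(Add(3, 3), -1))) = Add(9, Mul(7, Pow(6, -1))) = Add(9, Mul(7, Rational(1, 6))) = Add(9, Rational(7, 6)) = Rational(61, 6))
Function('y')(g, k) = Mul(3, Pow(g, -1))
A = 375 (A = Add(Add(4, -4), 375) = Add(0, 375) = 375)
Mul(A, Function('v')(20, Function('y')(Function('r')(Function('D')(-2)), Function('T')(-1)))) = Mul(375, Mul(3, Pow(-2, -1))) = Mul(375, Mul(3, Rational(-1, 2))) = Mul(375, Rational(-3, 2)) = Rational(-1125, 2)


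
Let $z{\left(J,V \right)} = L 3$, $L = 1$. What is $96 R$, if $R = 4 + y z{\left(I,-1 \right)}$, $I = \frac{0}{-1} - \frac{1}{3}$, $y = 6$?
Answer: $2112$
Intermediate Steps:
$I = - \frac{1}{3}$ ($I = 0 \left(-1\right) - \frac{1}{3} = 0 - \frac{1}{3} = - \frac{1}{3} \approx -0.33333$)
$z{\left(J,V \right)} = 3$ ($z{\left(J,V \right)} = 1 \cdot 3 = 3$)
$R = 22$ ($R = 4 + 6 \cdot 3 = 4 + 18 = 22$)
$96 R = 96 \cdot 22 = 2112$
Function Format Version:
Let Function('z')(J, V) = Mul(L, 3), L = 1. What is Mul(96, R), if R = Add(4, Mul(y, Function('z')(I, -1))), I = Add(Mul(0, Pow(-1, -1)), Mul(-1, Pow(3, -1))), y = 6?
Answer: 2112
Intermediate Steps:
I = Rational(-1, 3) (I = Add(Mul(0, -1), Mul(-1, Rational(1, 3))) = Add(0, Rational(-1, 3)) = Rational(-1, 3) ≈ -0.33333)
Function('z')(J, V) = 3 (Function('z')(J, V) = Mul(1, 3) = 3)
R = 22 (R = Add(4, Mul(6, 3)) = Add(4, 18) = 22)
Mul(96, R) = Mul(96, 22) = 2112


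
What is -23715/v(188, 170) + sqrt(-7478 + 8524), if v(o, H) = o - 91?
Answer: -23715/97 + sqrt(1046) ≈ -212.14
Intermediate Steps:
v(o, H) = -91 + o
-23715/v(188, 170) + sqrt(-7478 + 8524) = -23715/(-91 + 188) + sqrt(-7478 + 8524) = -23715/97 + sqrt(1046)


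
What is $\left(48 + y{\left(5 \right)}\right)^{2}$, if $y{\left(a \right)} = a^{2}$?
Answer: $5329$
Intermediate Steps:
$\left(48 + y{\left(5 \right)}\right)^{2} = \left(48 + 5^{2}\right)^{2} = \left(48 + 25\right)^{2} = 73^{2} = 5329$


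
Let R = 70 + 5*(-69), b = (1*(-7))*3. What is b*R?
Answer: 5775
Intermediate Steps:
b = -21 (b = -7*3 = -21)
R = -275 (R = 70 - 345 = -275)
b*R = -21*(-275) = 5775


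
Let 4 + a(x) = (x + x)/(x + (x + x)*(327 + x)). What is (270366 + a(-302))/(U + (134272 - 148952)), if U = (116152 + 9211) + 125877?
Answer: 861779/754035 ≈ 1.1429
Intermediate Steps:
U = 251240 (U = 125363 + 125877 = 251240)
a(x) = -4 + 2*x/(x + 2*x*(327 + x)) (a(x) = -4 + (x + x)/(x + (x + x)*(327 + x)) = -4 + (2*x)/(x + (2*x)*(327 + x)) = -4 + (2*x)/(x + 2*x*(327 + x)) = -4 + 2*x/(x + 2*x*(327 + x)))
(270366 + a(-302))/(U + (134272 - 148952)) = (270366 + 2*(-1309 - 4*(-302))/(655 + 2*(-302)))/(251240 + (134272 - 148952)) = (270366 + 2*(-1309 + 1208)/(655 - 604))/(251240 - 14680) = (270366 + 2*(-101)/51)/236560 = (270366 + 2*(1/51)*(-101))*(1/236560) = (270366 - 202/51)*(1/236560) = (13788464/51)*(1/236560) = 861779/754035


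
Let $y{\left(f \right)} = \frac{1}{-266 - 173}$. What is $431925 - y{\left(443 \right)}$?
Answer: $\frac{189615076}{439} \approx 4.3193 \cdot 10^{5}$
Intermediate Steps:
$y{\left(f \right)} = - \frac{1}{439}$ ($y{\left(f \right)} = \frac{1}{-439} = - \frac{1}{439}$)
$431925 - y{\left(443 \right)} = 431925 - - \frac{1}{439} = 431925 + \frac{1}{439} = \frac{189615076}{439}$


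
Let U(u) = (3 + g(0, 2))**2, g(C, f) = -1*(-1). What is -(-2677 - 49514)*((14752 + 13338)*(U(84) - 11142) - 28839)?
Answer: -16312723920189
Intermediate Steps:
g(C, f) = 1
U(u) = 16 (U(u) = (3 + 1)**2 = 4**2 = 16)
-(-2677 - 49514)*((14752 + 13338)*(U(84) - 11142) - 28839) = -(-2677 - 49514)*((14752 + 13338)*(16 - 11142) - 28839) = -(-52191)*(28090*(-11126) - 28839) = -(-52191)*(-312529340 - 28839) = -(-52191)*(-312558179) = -1*16312723920189 = -16312723920189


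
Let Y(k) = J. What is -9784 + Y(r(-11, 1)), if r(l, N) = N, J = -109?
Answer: -9893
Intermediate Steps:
Y(k) = -109
-9784 + Y(r(-11, 1)) = -9784 - 109 = -9893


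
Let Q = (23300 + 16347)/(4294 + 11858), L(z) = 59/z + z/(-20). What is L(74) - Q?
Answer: -16008319/2988120 ≈ -5.3573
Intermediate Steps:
L(z) = 59/z - z/20 (L(z) = 59/z + z*(-1/20) = 59/z - z/20)
Q = 39647/16152 ≈ 2.4546
L(74) - Q = (59/74 - 1/20*74) - 1*39647/16152 = (59*(1/74) - 37/10) - 39647/16152 = (59/74 - 37/10) - 39647/16152 = -537/185 - 39647/16152 = -16008319/2988120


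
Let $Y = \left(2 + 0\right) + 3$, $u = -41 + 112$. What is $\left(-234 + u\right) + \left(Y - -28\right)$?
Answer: $-130$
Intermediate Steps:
$u = 71$
$Y = 5$ ($Y = 2 + 3 = 5$)
$\left(-234 + u\right) + \left(Y - -28\right) = \left(-234 + 71\right) + \left(5 - -28\right) = -163 + \left(5 + 28\right) = -163 + 33 = -130$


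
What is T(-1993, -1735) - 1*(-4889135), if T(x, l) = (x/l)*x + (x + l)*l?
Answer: 19700795976/1735 ≈ 1.1355e+7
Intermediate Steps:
T(x, l) = l*(l + x) + x**2/l (T(x, l) = x**2/l + (l + x)*l = x**2/l + l*(l + x) = l*(l + x) + x**2/l)
T(-1993, -1735) - 1*(-4889135) = ((-1993)**2 + (-1735)**2*(-1735 - 1993))/(-1735) - 1*(-4889135) = -(3972049 + 3010225*(-3728))/1735 + 4889135 = -(3972049 - 11222118800)/1735 + 4889135 = -1/1735*(-11218146751) + 4889135 = 11218146751/1735 + 4889135 = 19700795976/1735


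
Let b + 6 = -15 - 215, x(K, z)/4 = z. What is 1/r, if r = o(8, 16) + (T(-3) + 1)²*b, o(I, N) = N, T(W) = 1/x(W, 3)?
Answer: -36/9395 ≈ -0.0038318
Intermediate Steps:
x(K, z) = 4*z
T(W) = 1/12 (T(W) = 1/(4*3) = 1/12)
b = -236 (b = -6 + (-15 - 215) = -6 - 230 = -236)
r = -9395/36 (r = 16 + (1/12 + 1)²*(-236) = 16 + (13/12)²*(-236) = 16 + (169/144)*(-236) = 16 - 9971/36 = -9395/36 ≈ -260.97)
1/r = 1/(-9395/36) = -36/9395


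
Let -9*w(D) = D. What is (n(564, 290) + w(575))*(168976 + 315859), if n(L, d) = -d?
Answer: -1544199475/9 ≈ -1.7158e+8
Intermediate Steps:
w(D) = -D/9
(n(564, 290) + w(575))*(168976 + 315859) = (-1*290 - ⅑*575)*(168976 + 315859) = (-290 - 575/9)*484835 = -3185/9*484835 = -1544199475/9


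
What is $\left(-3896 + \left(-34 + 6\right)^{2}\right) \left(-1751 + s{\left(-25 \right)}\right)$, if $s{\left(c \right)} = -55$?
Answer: $5620272$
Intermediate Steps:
$\left(-3896 + \left(-34 + 6\right)^{2}\right) \left(-1751 + s{\left(-25 \right)}\right) = \left(-3896 + \left(-34 + 6\right)^{2}\right) \left(-1751 - 55\right) = \left(-3896 + \left(-28\right)^{2}\right) \left(-1806\right) = \left(-3896 + 784\right) \left(-1806\right) = \left(-3112\right) \left(-1806\right) = 5620272$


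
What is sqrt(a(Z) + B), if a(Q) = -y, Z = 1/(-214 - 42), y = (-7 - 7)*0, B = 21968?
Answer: 4*sqrt(1373) ≈ 148.22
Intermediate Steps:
y = 0 (y = -14*0 = 0)
Z = -1/256 (Z = 1/(-256) = -1/256 ≈ -0.0039063)
a(Q) = 0 (a(Q) = -1*0 = 0)
sqrt(a(Z) + B) = sqrt(0 + 21968) = sqrt(21968) = 4*sqrt(1373)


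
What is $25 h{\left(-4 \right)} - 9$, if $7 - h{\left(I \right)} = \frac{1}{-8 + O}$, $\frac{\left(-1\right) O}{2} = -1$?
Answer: $\frac{1021}{6} \approx 170.17$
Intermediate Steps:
$O = 2$ ($O = \left(-2\right) \left(-1\right) = 2$)
$h{\left(I \right)} = \frac{43}{6}$ ($h{\left(I \right)} = 7 - \frac{1}{-8 + 2} = 7 - \frac{1}{-6} = 7 - - \frac{1}{6} = 7 + \frac{1}{6} = \frac{43}{6}$)
$25 h{\left(-4 \right)} - 9 = 25 \cdot \frac{43}{6} - 9 = \frac{1075}{6} - 9 = \frac{1021}{6}$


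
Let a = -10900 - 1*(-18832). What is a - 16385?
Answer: -8453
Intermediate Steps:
a = 7932 (a = -10900 + 18832 = 7932)
a - 16385 = 7932 - 16385 = -8453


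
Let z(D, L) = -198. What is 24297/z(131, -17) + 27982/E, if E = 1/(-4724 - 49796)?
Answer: -100688198339/66 ≈ -1.5256e+9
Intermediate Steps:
E = -1/54520 (E = 1/(-54520) = -1/54520 ≈ -1.8342e-5)
24297/z(131, -17) + 27982/E = 24297/(-198) + 27982/(-1/54520) = 24297*(-1/198) + 27982*(-54520) = -8099/66 - 1525578640 = -100688198339/66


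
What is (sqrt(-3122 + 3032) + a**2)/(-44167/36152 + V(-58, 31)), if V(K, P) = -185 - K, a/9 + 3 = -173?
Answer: -30235797504/1545157 - 36152*I*sqrt(10)/1545157 ≈ -19568.0 - 0.073988*I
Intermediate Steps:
a = -1584 (a = -27 + 9*(-173) = -27 - 1557 = -1584)
(sqrt(-3122 + 3032) + a**2)/(-44167/36152 + V(-58, 31)) = (sqrt(-3122 + 3032) + (-1584)**2)/(-44167/36152 + (-185 - 1*(-58))) = (sqrt(-90) + 2509056)/(-44167*1/36152 + (-185 + 58)) = (3*I*sqrt(10) + 2509056)/(-44167/36152 - 127) = (2509056 + 3*I*sqrt(10))/(-4635471/36152) = (2509056 + 3*I*sqrt(10))*(-36152/4635471) = -30235797504/1545157 - 36152*I*sqrt(10)/1545157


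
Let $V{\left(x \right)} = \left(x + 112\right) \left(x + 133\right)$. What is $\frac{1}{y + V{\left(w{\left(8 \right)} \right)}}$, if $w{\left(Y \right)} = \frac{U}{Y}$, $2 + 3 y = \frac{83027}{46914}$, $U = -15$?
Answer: $\frac{643392}{9290621581} \approx 6.9252 \cdot 10^{-5}$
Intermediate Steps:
$y = - \frac{1543}{20106}$ ($y = - \frac{2}{3} + \frac{83027 \cdot \frac{1}{46914}}{3} = - \frac{2}{3} + \frac{1}{3} \cdot \frac{11861}{6702} = - \frac{2}{3} + \frac{11861}{20106} = - \frac{1543}{20106} \approx -0.076743$)
$w{\left(Y \right)} = - \frac{15}{Y}$
$V{\left(x \right)} = \left(112 + x\right) \left(133 + x\right)$
$\frac{1}{y + V{\left(w{\left(8 \right)} \right)}} = \frac{1}{- \frac{1543}{20106} + \left(14896 + \left(- \frac{15}{8}\right)^{2} + 245 \left(- \frac{15}{8}\right)\right)} = \frac{1}{- \frac{1543}{20106} + \left(14896 + \frac{225}{64} - \frac{3675}{8}\right)} = \frac{1}{- \frac{1543}{20106} + \frac{924169}{64}} = \frac{1}{\frac{9290621581}{643392}} = \frac{643392}{9290621581}$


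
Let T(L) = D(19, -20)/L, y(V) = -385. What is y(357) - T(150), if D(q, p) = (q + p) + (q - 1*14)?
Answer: -28877/75 ≈ -385.03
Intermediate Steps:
D(q, p) = -14 + p + 2*q (D(q, p) = (p + q) + (q - 14) = (p + q) + (-14 + q) = -14 + p + 2*q)
T(L) = 4/L (T(L) = (-14 - 20 + 2*19)/L = (-14 - 20 + 38)/L = 4/L)
y(357) - T(150) = -385 - 4/150 = -385 - 1*2/75 = -385 - 2/75 = -28877/75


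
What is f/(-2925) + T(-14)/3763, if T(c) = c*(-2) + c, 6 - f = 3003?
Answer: 1257629/1222975 ≈ 1.0283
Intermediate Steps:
f = -2997 (f = 6 - 1*3003 = 6 - 3003 = -2997)
T(c) = -c (T(c) = -2*c + c = -c)
f/(-2925) + T(-14)/3763 = -2997/(-2925) - 1*(-14)/3763 = -2997*(-1/2925) + 14*(1/3763) = 333/325 + 14/3763 = 1257629/1222975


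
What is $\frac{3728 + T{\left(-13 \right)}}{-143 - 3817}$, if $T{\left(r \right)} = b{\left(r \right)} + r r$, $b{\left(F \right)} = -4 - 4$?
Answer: $- \frac{3889}{3960} \approx -0.98207$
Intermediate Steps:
$b{\left(F \right)} = -8$
$T{\left(r \right)} = -8 + r^{2}$ ($T{\left(r \right)} = -8 + r r = -8 + r^{2}$)
$\frac{3728 + T{\left(-13 \right)}}{-143 - 3817} = \frac{3728 - \left(8 - \left(-13\right)^{2}\right)}{-143 - 3817} = \frac{3728 + \left(-8 + 169\right)}{-3960} = \left(3728 + 161\right) \left(- \frac{1}{3960}\right) = 3889 \left(- \frac{1}{3960}\right) = - \frac{3889}{3960}$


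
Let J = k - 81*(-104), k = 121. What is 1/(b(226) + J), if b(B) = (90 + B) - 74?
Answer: 1/8787 ≈ 0.00011380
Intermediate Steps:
J = 8545 (J = 121 - 81*(-104) = 121 + 8424 = 8545)
b(B) = 16 + B
1/(b(226) + J) = 1/((16 + 226) + 8545) = 1/(242 + 8545) = 1/8787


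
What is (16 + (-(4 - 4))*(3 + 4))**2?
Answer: 256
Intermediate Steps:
(16 + (-(4 - 4))*(3 + 4))**2 = (16 - 1*0*7)**2 = (16 + 0*7)**2 = (16 + 0)**2 = 16**2 = 256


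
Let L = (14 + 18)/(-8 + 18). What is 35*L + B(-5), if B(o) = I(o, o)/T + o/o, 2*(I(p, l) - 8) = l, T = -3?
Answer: 667/6 ≈ 111.17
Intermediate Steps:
I(p, l) = 8 + l/2
L = 16/5 (L = 32/10 = 32*(⅒) = 16/5 ≈ 3.2000)
B(o) = -5/3 - o/6 (B(o) = (8 + o/2)/(-3) + o/o = (8 + o/2)*(-⅓) + 1 = (-8/3 - o/6) + 1 = -5/3 - o/6)
35*L + B(-5) = 35*(16/5) + (-5/3 - ⅙*(-5)) = 112 + (-5/3 + ⅚) = 112 - ⅚ = 667/6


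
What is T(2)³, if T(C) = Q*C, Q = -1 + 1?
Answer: 0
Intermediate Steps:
Q = 0
T(C) = 0 (T(C) = 0*C = 0)
T(2)³ = 0³ = 0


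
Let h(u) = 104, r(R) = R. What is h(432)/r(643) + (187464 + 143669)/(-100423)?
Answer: -202474527/64571989 ≈ -3.1356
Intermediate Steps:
h(432)/r(643) + (187464 + 143669)/(-100423) = 104/643 + (187464 + 143669)/(-100423) = 104*(1/643) + 331133*(-1/100423) = 104/643 - 331133/100423 = -202474527/64571989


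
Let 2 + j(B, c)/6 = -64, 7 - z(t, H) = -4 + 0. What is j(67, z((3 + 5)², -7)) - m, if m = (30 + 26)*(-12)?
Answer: 276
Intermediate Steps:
z(t, H) = 11 (z(t, H) = 7 - (-4 + 0) = 7 - 1*(-4) = 7 + 4 = 11)
j(B, c) = -396 (j(B, c) = -12 + 6*(-64) = -12 - 384 = -396)
m = -672 (m = 56*(-12) = -672)
j(67, z((3 + 5)², -7)) - m = -396 - 1*(-672) = -396 + 672 = 276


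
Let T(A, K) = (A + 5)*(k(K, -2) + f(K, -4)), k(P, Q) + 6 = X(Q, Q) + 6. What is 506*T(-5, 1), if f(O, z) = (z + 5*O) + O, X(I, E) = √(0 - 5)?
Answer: 0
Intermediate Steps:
X(I, E) = I*√5 (X(I, E) = √(-5) = I*√5)
k(P, Q) = I*√5 (k(P, Q) = -6 + (I*√5 + 6) = -6 + (6 + I*√5) = I*√5)
f(O, z) = z + 6*O
T(A, K) = (5 + A)*(-4 + 6*K + I*√5) (T(A, K) = (A + 5)*(I*√5 + (-4 + 6*K)) = (5 + A)*(-4 + 6*K + I*√5))
506*T(-5, 1) = 506*(-20 + 30*1 + 2*(-5)*(-2 + 3*1) + 5*I*√5 + I*(-5)*√5) = 506*(-20 + 30 + 2*(-5)*(-2 + 3) + 5*I*√5 - 5*I*√5) = 506*(-20 + 30 + 2*(-5)*1 + 5*I*√5 - 5*I*√5) = 506*(-20 + 30 - 10 + 5*I*√5 - 5*I*√5) = 506*0 = 0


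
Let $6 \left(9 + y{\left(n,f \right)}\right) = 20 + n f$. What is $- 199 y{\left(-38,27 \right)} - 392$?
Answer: $\frac{104294}{3} \approx 34765.0$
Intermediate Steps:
$y{\left(n,f \right)} = - \frac{17}{3} + \frac{f n}{6}$ ($y{\left(n,f \right)} = -9 + \frac{20 + n f}{6} = -9 + \frac{20 + f n}{6} = -9 + \left(\frac{10}{3} + \frac{f n}{6}\right) = - \frac{17}{3} + \frac{f n}{6}$)
$- 199 y{\left(-38,27 \right)} - 392 = - 199 \left(- \frac{17}{3} + \frac{1}{6} \cdot 27 \left(-38\right)\right) - 392 = - 199 \left(- \frac{17}{3} - 171\right) - 392 = \left(-199\right) \left(- \frac{530}{3}\right) - 392 = \frac{105470}{3} - 392 = \frac{104294}{3}$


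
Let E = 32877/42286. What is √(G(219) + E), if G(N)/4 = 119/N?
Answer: √253076448818166/9260634 ≈ 1.7178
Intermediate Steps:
G(N) = 476/N (G(N) = 4*(119/N) = 476/N)
E = 32877/42286 (E = 32877*(1/42286) = 32877/42286 ≈ 0.77749)
√(G(219) + E) = √(476/219 + 32877/42286) = √(27328199/9260634) = √253076448818166/9260634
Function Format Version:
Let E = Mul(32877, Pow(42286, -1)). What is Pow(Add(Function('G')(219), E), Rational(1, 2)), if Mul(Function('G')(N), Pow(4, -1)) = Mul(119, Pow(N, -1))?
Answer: Mul(Rational(1, 9260634), Pow(253076448818166, Rational(1, 2))) ≈ 1.7178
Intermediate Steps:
Function('G')(N) = Mul(476, Pow(N, -1)) (Function('G')(N) = Mul(4, Mul(119, Pow(N, -1))) = Mul(476, Pow(N, -1)))
E = Rational(32877, 42286) (E = Mul(32877, Rational(1, 42286)) = Rational(32877, 42286) ≈ 0.77749)
Pow(Add(Function('G')(219), E), Rational(1, 2)) = Pow(Add(Mul(476, Pow(219, -1)), Rational(32877, 42286)), Rational(1, 2)) = Pow(Add(Mul(476, Rational(1, 219)), Rational(32877, 42286)), Rational(1, 2)) = Pow(Add(Rational(476, 219), Rational(32877, 42286)), Rational(1, 2)) = Pow(Rational(27328199, 9260634), Rational(1, 2)) = Mul(Rational(1, 9260634), Pow(253076448818166, Rational(1, 2)))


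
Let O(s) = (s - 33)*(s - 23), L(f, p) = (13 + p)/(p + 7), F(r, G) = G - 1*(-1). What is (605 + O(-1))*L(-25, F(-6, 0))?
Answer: 9947/4 ≈ 2486.8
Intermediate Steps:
F(r, G) = 1 + G (F(r, G) = G + 1 = 1 + G)
L(f, p) = (13 + p)/(7 + p)
O(s) = (-33 + s)*(-23 + s)
(605 + O(-1))*L(-25, F(-6, 0)) = (605 + (759 + (-1)² - 56*(-1)))*((13 + (1 + 0))/(7 + (1 + 0))) = (605 + (759 + 1 + 56))*((13 + 1)/(7 + 1)) = (605 + 816)*(14/8) = 1421*((⅛)*14) = 1421*(7/4) = 9947/4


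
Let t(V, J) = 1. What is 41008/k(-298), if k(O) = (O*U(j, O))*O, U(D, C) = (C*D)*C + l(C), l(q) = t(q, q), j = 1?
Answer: 10252/1971559805 ≈ 5.1999e-6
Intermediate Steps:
l(q) = 1
U(D, C) = 1 + D*C² (U(D, C) = (C*D)*C + 1 = D*C² + 1 = 1 + D*C²)
k(O) = O²*(1 + O²) (k(O) = (O*(1 + 1*O²))*O = (O*(1 + O²))*O = O²*(1 + O²))
41008/k(-298) = 41008/((-298)² + (-298)⁴) = 41008/(88804 + 7886150416) = 41008/7886239220 = 41008*(1/7886239220) = 10252/1971559805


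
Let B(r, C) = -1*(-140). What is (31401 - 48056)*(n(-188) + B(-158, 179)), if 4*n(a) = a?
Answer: -1548915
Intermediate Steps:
B(r, C) = 140
n(a) = a/4
(31401 - 48056)*(n(-188) + B(-158, 179)) = (31401 - 48056)*((¼)*(-188) + 140) = -16655*(-47 + 140) = -16655*93 = -1548915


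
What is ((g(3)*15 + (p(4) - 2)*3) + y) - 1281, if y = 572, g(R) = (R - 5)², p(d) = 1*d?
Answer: -643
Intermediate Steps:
p(d) = d
g(R) = (-5 + R)²
((g(3)*15 + (p(4) - 2)*3) + y) - 1281 = (((-5 + 3)²*15 + (4 - 2)*3) + 572) - 1281 = (((-2)²*15 + 2*3) + 572) - 1281 = ((4*15 + 6) + 572) - 1281 = ((60 + 6) + 572) - 1281 = (66 + 572) - 1281 = 638 - 1281 = -643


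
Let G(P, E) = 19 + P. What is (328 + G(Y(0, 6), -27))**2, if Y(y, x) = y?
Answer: 120409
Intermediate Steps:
(328 + G(Y(0, 6), -27))**2 = (328 + (19 + 0))**2 = (328 + 19)**2 = 347**2 = 120409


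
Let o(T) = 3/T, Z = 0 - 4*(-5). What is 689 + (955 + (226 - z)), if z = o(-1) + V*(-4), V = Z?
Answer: 1953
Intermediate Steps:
Z = 20 (Z = 0 + 20 = 20)
V = 20
z = -83 (z = 3/(-1) + 20*(-4) = 3*(-1) - 80 = -3 - 80 = -83)
689 + (955 + (226 - z)) = 689 + (955 + (226 - 1*(-83))) = 689 + (955 + (226 + 83)) = 689 + (955 + 309) = 689 + 1264 = 1953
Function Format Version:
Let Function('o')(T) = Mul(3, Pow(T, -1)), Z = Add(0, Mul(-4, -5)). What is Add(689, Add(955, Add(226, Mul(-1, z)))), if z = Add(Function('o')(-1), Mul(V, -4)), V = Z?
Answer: 1953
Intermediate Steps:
Z = 20 (Z = Add(0, 20) = 20)
V = 20
z = -83 (z = Add(Mul(3, Pow(-1, -1)), Mul(20, -4)) = Add(Mul(3, -1), -80) = Add(-3, -80) = -83)
Add(689, Add(955, Add(226, Mul(-1, z)))) = Add(689, Add(955, Add(226, Mul(-1, -83)))) = Add(689, Add(955, Add(226, 83))) = Add(689, Add(955, 309)) = Add(689, 1264) = 1953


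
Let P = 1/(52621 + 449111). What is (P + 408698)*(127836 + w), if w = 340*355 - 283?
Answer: 16968660630401687/167244 ≈ 1.0146e+11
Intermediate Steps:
P = 1/501732 ≈ 1.9931e-6
w = 120417 (w = 120700 - 283 = 120417)
(P + 408698)*(127836 + w) = (1/501732 + 408698)*(127836 + 120417) = (205056864937/501732)*248253 = 16968660630401687/167244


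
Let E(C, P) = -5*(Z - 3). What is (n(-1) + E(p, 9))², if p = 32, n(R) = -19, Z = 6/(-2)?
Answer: 121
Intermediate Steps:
Z = -3 (Z = 6*(-½) = -3)
E(C, P) = 30 (E(C, P) = -5*(-3 - 3) = -5*(-6) = 30)
(n(-1) + E(p, 9))² = (-19 + 30)² = 11² = 121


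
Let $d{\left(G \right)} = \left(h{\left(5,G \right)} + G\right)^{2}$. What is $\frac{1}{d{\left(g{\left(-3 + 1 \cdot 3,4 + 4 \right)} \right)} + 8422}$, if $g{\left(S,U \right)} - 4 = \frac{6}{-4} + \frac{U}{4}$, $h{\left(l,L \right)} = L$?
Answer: $\frac{1}{8503} \approx 0.00011761$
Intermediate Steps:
$g{\left(S,U \right)} = \frac{5}{2} + \frac{U}{4}$ ($g{\left(S,U \right)} = 4 + \left(\frac{6}{-4} + \frac{U}{4}\right) = 4 + \left(6 \left(- \frac{1}{4}\right) + U \frac{1}{4}\right) = 4 + \left(- \frac{3}{2} + \frac{U}{4}\right) = \frac{5}{2} + \frac{U}{4}$)
$d{\left(G \right)} = 4 G^{2}$ ($d{\left(G \right)} = \left(G + G\right)^{2} = \left(2 G\right)^{2} = 4 G^{2}$)
$\frac{1}{d{\left(g{\left(-3 + 1 \cdot 3,4 + 4 \right)} \right)} + 8422} = \frac{1}{4 \left(\frac{5}{2} + \frac{4 + 4}{4}\right)^{2} + 8422} = \frac{1}{4 \left(\frac{5}{2} + \frac{1}{4} \cdot 8\right)^{2} + 8422} = \frac{1}{4 \left(\frac{5}{2} + 2\right)^{2} + 8422} = \frac{1}{4 \left(\frac{9}{2}\right)^{2} + 8422} = \frac{1}{4 \cdot \frac{81}{4} + 8422} = \frac{1}{81 + 8422} = \frac{1}{8503}$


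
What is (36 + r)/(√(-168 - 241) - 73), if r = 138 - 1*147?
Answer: -1971/5738 - 27*I*√409/5738 ≈ -0.3435 - 0.095162*I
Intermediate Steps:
r = -9 (r = 138 - 147 = -9)
(36 + r)/(√(-168 - 241) - 73) = (36 - 9)/(√(-168 - 241) - 73) = 27/(√(-409) - 73) = 27/(I*√409 - 73) = 27/(-73 + I*√409)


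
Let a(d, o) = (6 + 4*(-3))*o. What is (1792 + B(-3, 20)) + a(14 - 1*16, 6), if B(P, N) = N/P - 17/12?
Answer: 20975/12 ≈ 1747.9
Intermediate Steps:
B(P, N) = -17/12 + N/P (B(P, N) = N/P - 17*1/12 = N/P - 17/12 = -17/12 + N/P)
a(d, o) = -6*o (a(d, o) = (6 - 12)*o = -6*o)
(1792 + B(-3, 20)) + a(14 - 1*16, 6) = (1792 + (-17/12 + 20/(-3))) - 6*6 = (1792 + (-17/12 + 20*(-1/3))) - 36 = (1792 + (-17/12 - 20/3)) - 36 = (1792 - 97/12) - 36 = 21407/12 - 36 = 20975/12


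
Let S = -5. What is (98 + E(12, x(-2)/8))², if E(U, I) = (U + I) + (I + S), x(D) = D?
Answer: 43681/4 ≈ 10920.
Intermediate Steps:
E(U, I) = -5 + U + 2*I (E(U, I) = (U + I) + (I - 5) = (I + U) + (-5 + I) = -5 + U + 2*I)
(98 + E(12, x(-2)/8))² = (98 + (-5 + 12 + 2*(-2/8)))² = (98 + (-5 + 12 + 2*(-2*⅛)))² = (98 + (-5 + 12 + 2*(-¼)))² = (98 + (-5 + 12 - ½))² = (98 + 13/2)² = (209/2)² = 43681/4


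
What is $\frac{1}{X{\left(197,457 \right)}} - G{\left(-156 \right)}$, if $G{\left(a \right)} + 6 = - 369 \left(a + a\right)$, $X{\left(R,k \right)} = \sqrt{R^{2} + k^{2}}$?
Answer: $-115122 + \frac{\sqrt{247658}}{247658} \approx -1.1512 \cdot 10^{5}$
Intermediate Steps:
$G{\left(a \right)} = -6 - 738 a$ ($G{\left(a \right)} = -6 - 369 \left(a + a\right) = -6 - 369 \cdot 2 a = -6 - 738 a$)
$\frac{1}{X{\left(197,457 \right)}} - G{\left(-156 \right)} = \frac{1}{\sqrt{197^{2} + 457^{2}}} - \left(-6 - -115128\right) = \frac{1}{\sqrt{38809 + 208849}} - \left(-6 + 115128\right) = \frac{1}{\sqrt{247658}} - 115122 = \frac{\sqrt{247658}}{247658} - 115122 = -115122 + \frac{\sqrt{247658}}{247658}$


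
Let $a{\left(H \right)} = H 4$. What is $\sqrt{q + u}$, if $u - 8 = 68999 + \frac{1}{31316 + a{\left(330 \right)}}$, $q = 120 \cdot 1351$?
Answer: $\frac{\sqrt{61543832846907}}{16318} \approx 480.76$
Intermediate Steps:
$a{\left(H \right)} = 4 H$
$q = 162120$
$u = \frac{2252112453}{32636}$ ($u = 8 + \left(68999 + \frac{1}{31316 + 4 \cdot 330}\right) = 8 + \left(68999 + \frac{1}{31316 + 1320}\right) = 8 + \left(68999 + \frac{1}{32636}\right) = 8 + \frac{2251851365}{32636} = \frac{2252112453}{32636} \approx 69007.0$)
$\sqrt{q + u} = \sqrt{162120 + \frac{2252112453}{32636}} = \sqrt{\frac{7543060773}{32636}} = \frac{\sqrt{61543832846907}}{16318}$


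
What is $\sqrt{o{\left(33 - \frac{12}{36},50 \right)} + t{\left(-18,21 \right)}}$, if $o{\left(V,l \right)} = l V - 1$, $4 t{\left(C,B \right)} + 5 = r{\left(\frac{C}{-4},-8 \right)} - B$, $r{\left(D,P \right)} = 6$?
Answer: $\frac{\sqrt{14646}}{3} \approx 40.34$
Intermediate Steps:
$t{\left(C,B \right)} = \frac{1}{4} - \frac{B}{4}$ ($t{\left(C,B \right)} = - \frac{5}{4} + \frac{6 - B}{4} = - \frac{5}{4} - \left(- \frac{3}{2} + \frac{B}{4}\right) = \frac{1}{4} - \frac{B}{4}$)
$o{\left(V,l \right)} = -1 + V l$ ($o{\left(V,l \right)} = V l - 1 = -1 + V l$)
$\sqrt{o{\left(33 - \frac{12}{36},50 \right)} + t{\left(-18,21 \right)}} = \sqrt{\left(-1 + \left(33 - \frac{12}{36}\right) 50\right) + \left(\frac{1}{4} - \frac{21}{4}\right)} = \sqrt{\left(-1 + \left(33 - 12 \cdot \frac{1}{36}\right) 50\right) + \left(\frac{1}{4} - \frac{21}{4}\right)} = \sqrt{\left(-1 + \left(33 - \frac{1}{3}\right) 50\right) - 5} = \sqrt{\left(-1 + \frac{98}{3} \cdot 50\right) - 5} = \sqrt{\left(-1 + \frac{4900}{3}\right) - 5} = \sqrt{\frac{4897}{3} - 5} = \sqrt{\frac{4882}{3}} = \frac{\sqrt{14646}}{3}$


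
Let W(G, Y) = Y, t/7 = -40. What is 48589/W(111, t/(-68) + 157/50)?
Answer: 41300650/6169 ≈ 6694.9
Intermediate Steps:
t = -280 (t = 7*(-40) = -280)
48589/W(111, t/(-68) + 157/50) = 48589/(-280/(-68) + 157/50) = 48589/(-280*(-1/68) + 157*(1/50)) = 48589/(70/17 + 157/50) = 48589/(6169/850) = 48589*(850/6169) = 41300650/6169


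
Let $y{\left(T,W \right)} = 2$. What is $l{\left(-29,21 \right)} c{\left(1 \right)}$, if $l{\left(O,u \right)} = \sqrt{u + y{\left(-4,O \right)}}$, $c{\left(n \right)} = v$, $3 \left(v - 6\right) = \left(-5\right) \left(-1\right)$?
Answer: $\frac{23 \sqrt{23}}{3} \approx 36.768$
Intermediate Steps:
$v = \frac{23}{3}$ ($v = 6 + \frac{\left(-5\right) \left(-1\right)}{3} = 6 + \frac{1}{3} \cdot 5 = 6 + \frac{5}{3} = \frac{23}{3} \approx 7.6667$)
$c{\left(n \right)} = \frac{23}{3}$
$l{\left(O,u \right)} = \sqrt{2 + u}$ ($l{\left(O,u \right)} = \sqrt{u + 2} = \sqrt{2 + u}$)
$l{\left(-29,21 \right)} c{\left(1 \right)} = \sqrt{2 + 21} \cdot \frac{23}{3} = \sqrt{23} \cdot \frac{23}{3} = \frac{23 \sqrt{23}}{3}$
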